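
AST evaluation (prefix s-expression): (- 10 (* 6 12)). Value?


Evaluate inner: (* 6 12) = 72
Evaluate root: (- 10 72) = -62
Result: -62


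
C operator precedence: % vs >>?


'%' is multiplicative (level 10); '>>' is shift (level 8)
Higher level binds tighter
'%' has higher precedence than '>>'


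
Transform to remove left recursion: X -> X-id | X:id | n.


Left-recursive alternatives: X-id, X:id; non-recursive: n
Introduce X': X -> nX', X' -> -idX' | :idX' | ε


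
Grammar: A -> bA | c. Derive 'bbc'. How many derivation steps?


Derivation: A => bA => bbA => bbc
Steps: 3


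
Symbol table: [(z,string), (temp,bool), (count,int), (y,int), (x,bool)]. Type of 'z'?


Lookup 'z' → type string


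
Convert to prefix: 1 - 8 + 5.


left-to-right (same/higher precedence on left): tree is (+ (- 1 8) 5)
Prefix: + - 1 8 5


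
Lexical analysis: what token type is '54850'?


Pattern: digits only
Type: INTEGER_LITERAL


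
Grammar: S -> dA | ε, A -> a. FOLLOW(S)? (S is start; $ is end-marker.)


$ ∈ FOLLOW(S). For each A -> αBβ: add FIRST(β)\{ε} to FOLLOW(B); if β nullable, add FOLLOW(A).
FOLLOW(S) = {$}


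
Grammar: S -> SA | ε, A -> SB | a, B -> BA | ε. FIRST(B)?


Per alternative of B: FIRST(BA) = {a, ε}; FIRST(ε) = {ε}
FIRST(B) = {a, ε}


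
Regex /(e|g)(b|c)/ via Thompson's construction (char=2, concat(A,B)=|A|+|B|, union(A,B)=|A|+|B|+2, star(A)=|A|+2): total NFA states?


Syntax tree has 4 char leaf(s), 2 union(s), 0 star(s)
chars contribute 4×2 = 8; each union adds +2; each star adds +2
Total: 8 + 4 + 0 = 12 states


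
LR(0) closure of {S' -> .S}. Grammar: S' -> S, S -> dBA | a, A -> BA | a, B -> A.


Start: S' -> .S
For each item with dot before a nonterminal B, add B -> .γ for every B-production
Closure: [S' -> .S, S -> .dBA, S -> .a]


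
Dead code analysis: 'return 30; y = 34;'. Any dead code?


statement follows a return and is unreachable
Dead: 'y = 34'


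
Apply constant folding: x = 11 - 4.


11 - 4 = 7 at compile time
Optimized: x = 7


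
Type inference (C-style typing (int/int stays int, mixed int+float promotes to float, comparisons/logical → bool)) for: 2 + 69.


Operand types: int + int
Rule: mixed int/float promotes to float; int/int stays int
Result type: int


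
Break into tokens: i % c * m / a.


Scan left to right, longest-match per lexeme
Tokens: ID(i), OP(%), ID(c), OP(*), ID(m), OP(/), ID(a)


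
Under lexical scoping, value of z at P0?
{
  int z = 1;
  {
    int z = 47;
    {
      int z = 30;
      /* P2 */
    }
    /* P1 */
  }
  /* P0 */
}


z declared in the same block as P0
z = 1


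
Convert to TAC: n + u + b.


Break into single-operator statements:
t1 = n + u
t2 = t1 + b


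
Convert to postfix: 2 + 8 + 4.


Left to right (same or higher precedence on left)
Postfix: 2 8 + 4 +


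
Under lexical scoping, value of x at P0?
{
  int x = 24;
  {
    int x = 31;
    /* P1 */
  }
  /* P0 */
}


x declared in the same block as P0
x = 24


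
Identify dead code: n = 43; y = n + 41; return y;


n is read by y's definition; y is returned
No dead code


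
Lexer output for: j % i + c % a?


Scan left to right, longest-match per lexeme
Tokens: ID(j), OP(%), ID(i), OP(+), ID(c), OP(%), ID(a)


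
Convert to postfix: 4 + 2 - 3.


Left to right (same or higher precedence on left)
Postfix: 4 2 + 3 -


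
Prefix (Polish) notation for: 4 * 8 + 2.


left-to-right (same/higher precedence on left): tree is (+ (* 4 8) 2)
Prefix: + * 4 8 2


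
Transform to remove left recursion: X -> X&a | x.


Left-recursive alternatives: X&a; non-recursive: x
Introduce X': X -> xX', X' -> &aX' | ε


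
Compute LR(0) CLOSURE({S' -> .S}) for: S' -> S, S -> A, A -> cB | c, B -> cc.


Start: S' -> .S
For each item with dot before a nonterminal B, add B -> .γ for every B-production
Closure: [S' -> .S, S -> .A, A -> .cB, A -> .c]


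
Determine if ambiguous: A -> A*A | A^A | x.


'x*x^x' has two parse trees (no precedence encoded between * and ^)
Ambiguous


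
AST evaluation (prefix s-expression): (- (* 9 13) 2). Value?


Evaluate inner: (* 9 13) = 117
Evaluate root: (- 117 2) = 115
Result: 115


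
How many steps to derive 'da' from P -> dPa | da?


Derivation: P => da
Steps: 1


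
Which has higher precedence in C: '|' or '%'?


'%' is multiplicative (level 10); '|' is bitwise OR (level 3)
Higher level binds tighter
'%' has higher precedence than '|'


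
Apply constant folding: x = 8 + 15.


8 + 15 = 23 at compile time
Optimized: x = 23


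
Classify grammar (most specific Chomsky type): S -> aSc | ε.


Single nonterminal LHS, but a^n c^n is not regular
Classification: Type 2 (Context-Free)


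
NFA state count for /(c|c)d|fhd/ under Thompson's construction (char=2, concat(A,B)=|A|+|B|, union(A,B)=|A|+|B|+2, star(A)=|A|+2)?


Syntax tree has 6 char leaf(s), 2 union(s), 0 star(s)
chars contribute 6×2 = 12; each union adds +2; each star adds +2
Total: 12 + 4 + 0 = 16 states


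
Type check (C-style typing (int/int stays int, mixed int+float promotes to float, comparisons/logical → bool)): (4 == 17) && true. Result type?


Operand types: bool && bool
Rule: logical operators take bool operands and yield bool
Result type: bool


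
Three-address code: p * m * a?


Break into single-operator statements:
t1 = p * m
t2 = t1 * a


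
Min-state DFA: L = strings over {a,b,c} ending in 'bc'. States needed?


Track the longest suffix of input matching a prefix of 'bc': 3 classes (prefixes of length 0..2)
Minimal DFA: 3 states


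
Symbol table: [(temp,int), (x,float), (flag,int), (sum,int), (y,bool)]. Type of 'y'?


Lookup 'y' → type bool


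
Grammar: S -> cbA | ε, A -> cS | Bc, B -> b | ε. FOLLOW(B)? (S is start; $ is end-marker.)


$ ∈ FOLLOW(S). For each A -> αBβ: add FIRST(β)\{ε} to FOLLOW(B); if β nullable, add FOLLOW(A).
FOLLOW(B) = {c}


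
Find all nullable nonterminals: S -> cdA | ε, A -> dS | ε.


A nonterminal is nullable iff some alternative derives ε (directly, or every symbol in it is nullable)
Nullable: {A, S}


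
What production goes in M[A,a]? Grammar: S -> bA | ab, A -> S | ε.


For [A, a]: 'a' ∈ FIRST(S)
Entry: A -> S


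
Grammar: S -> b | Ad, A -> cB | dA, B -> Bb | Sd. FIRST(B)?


Per alternative of B: FIRST(Bb) = {b, c, d}; FIRST(Sd) = {b, c, d}
FIRST(B) = {b, c, d}


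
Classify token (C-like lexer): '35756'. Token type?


Pattern: digits only
Type: INTEGER_LITERAL


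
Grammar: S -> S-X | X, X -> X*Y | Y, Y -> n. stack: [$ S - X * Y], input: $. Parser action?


handle 'X*Y' on top
Action: reduce (X -> X*Y)


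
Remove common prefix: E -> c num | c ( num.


Common prefix: 'c'
Factored: E -> c E', E' -> num | ( num


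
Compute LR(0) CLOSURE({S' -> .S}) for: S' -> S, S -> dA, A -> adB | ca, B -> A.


Start: S' -> .S
For each item with dot before a nonterminal B, add B -> .γ for every B-production
Closure: [S' -> .S, S -> .dA]


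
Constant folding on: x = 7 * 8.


7 * 8 = 56 at compile time
Optimized: x = 56


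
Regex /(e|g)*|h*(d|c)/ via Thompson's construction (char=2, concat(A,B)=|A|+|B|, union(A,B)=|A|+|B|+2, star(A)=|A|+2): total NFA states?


Syntax tree has 5 char leaf(s), 3 union(s), 2 star(s)
chars contribute 5×2 = 10; each union adds +2; each star adds +2
Total: 10 + 6 + 4 = 20 states


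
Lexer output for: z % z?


Scan left to right, longest-match per lexeme
Tokens: ID(z), OP(%), ID(z)


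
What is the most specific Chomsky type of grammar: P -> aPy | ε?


Single nonterminal LHS, but a^n y^n is not regular
Classification: Type 2 (Context-Free)


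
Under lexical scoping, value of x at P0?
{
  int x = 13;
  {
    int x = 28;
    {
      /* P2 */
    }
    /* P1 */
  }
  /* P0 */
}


x declared in the same block as P0
x = 13


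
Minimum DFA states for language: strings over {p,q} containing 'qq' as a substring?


KMP-style automaton: 2 progress states + 1 absorbing accept = 3
Minimal DFA: 3 states


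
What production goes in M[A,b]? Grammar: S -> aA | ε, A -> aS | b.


For [A, b]: 'b' ∈ FIRST(b)
Entry: A -> b


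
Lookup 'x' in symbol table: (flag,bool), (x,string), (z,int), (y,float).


Lookup 'x' → type string


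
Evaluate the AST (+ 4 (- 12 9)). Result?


Evaluate inner: (- 12 9) = 3
Evaluate root: (+ 4 3) = 7
Result: 7


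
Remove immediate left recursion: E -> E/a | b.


Left-recursive alternatives: E/a; non-recursive: b
Introduce E': E -> bE', E' -> /aE' | ε


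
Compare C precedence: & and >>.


'>>' is shift (level 8); '&' is bitwise AND (level 5)
Higher level binds tighter
'>>' has higher precedence than '&'


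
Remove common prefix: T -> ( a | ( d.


Common prefix: '('
Factored: T -> ( T', T' -> a | d


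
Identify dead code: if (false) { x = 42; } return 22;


condition is constant false, so the whole block is unreachable
Dead: 'if (false) { x = 42; }'


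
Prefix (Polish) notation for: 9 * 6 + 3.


left-to-right (same/higher precedence on left): tree is (+ (* 9 6) 3)
Prefix: + * 9 6 3


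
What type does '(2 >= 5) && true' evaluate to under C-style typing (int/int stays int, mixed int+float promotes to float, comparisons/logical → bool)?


Operand types: bool && bool
Rule: logical operators take bool operands and yield bool
Result type: bool


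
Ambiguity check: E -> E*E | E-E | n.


'n*n-n' has two parse trees (no precedence encoded between * and -)
Ambiguous


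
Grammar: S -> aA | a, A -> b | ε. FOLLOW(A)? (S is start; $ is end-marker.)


$ ∈ FOLLOW(S). For each A -> αBβ: add FIRST(β)\{ε} to FOLLOW(B); if β nullable, add FOLLOW(A).
FOLLOW(A) = {$}


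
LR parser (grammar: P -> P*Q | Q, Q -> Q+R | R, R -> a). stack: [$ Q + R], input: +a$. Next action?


handle 'Q+R' on top
Action: reduce (Q -> Q+R)


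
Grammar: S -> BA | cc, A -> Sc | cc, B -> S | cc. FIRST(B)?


Per alternative of B: FIRST(S) = {c}; FIRST(cc) = {c}
FIRST(B) = {c}


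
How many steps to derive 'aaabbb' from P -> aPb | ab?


Derivation: P => aPb => aaPbb => aaabbb
Steps: 3


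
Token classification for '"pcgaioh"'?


Pattern: double-quoted sequence
Type: STRING_LITERAL


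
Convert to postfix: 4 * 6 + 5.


Left to right (same or higher precedence on left)
Postfix: 4 6 * 5 +


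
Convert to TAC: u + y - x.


Break into single-operator statements:
t1 = u + y
t2 = t1 - x


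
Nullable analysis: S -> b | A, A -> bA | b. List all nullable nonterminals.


A nonterminal is nullable iff some alternative derives ε (directly, or every symbol in it is nullable)
Nullable: {}


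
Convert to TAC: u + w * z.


Break into single-operator statements:
t1 = w * z
t2 = u + t1


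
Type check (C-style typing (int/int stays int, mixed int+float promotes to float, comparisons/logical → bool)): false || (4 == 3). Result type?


Operand types: bool || bool
Rule: logical operators take bool operands and yield bool
Result type: bool


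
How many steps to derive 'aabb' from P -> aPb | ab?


Derivation: P => aPb => aabb
Steps: 2


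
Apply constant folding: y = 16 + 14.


16 + 14 = 30 at compile time
Optimized: y = 30


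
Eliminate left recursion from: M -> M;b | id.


Left-recursive alternatives: M;b; non-recursive: id
Introduce M': M -> idM', M' -> ;bM' | ε


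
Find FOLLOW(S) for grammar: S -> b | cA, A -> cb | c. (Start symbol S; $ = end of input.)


$ ∈ FOLLOW(S). For each A -> αBβ: add FIRST(β)\{ε} to FOLLOW(B); if β nullable, add FOLLOW(A).
FOLLOW(S) = {$}


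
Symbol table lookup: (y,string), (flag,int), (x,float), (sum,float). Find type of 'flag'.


Lookup 'flag' → type int


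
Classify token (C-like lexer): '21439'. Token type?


Pattern: digits only
Type: INTEGER_LITERAL


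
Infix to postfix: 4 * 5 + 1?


Left to right (same or higher precedence on left)
Postfix: 4 5 * 1 +


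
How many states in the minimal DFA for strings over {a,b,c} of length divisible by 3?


Track length mod 3: states 0..2, accept at 0
Minimal DFA: 3 states


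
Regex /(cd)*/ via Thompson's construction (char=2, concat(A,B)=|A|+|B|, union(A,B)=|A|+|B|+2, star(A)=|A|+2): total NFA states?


Syntax tree has 2 char leaf(s), 0 union(s), 1 star(s)
chars contribute 2×2 = 4; each union adds +2; each star adds +2
Total: 4 + 0 + 2 = 6 states


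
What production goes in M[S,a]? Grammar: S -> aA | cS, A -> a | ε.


For [S, a]: 'a' ∈ FIRST(aA)
Entry: S -> aA


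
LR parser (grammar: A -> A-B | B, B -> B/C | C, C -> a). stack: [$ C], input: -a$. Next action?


'C' (not preceded by B/) is the handle for B -> C
Action: reduce (B -> C)


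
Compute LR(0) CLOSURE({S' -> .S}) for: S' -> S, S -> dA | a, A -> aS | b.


Start: S' -> .S
For each item with dot before a nonterminal B, add B -> .γ for every B-production
Closure: [S' -> .S, S -> .dA, S -> .a]


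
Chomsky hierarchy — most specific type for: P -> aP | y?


Right-linear: every RHS is a terminal or a terminal followed by one nonterminal
Classification: Type 3 (Regular)


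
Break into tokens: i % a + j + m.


Scan left to right, longest-match per lexeme
Tokens: ID(i), OP(%), ID(a), OP(+), ID(j), OP(+), ID(m)


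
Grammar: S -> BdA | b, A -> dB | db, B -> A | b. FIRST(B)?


Per alternative of B: FIRST(A) = {d}; FIRST(b) = {b}
FIRST(B) = {b, d}


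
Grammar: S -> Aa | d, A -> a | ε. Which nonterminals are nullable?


A nonterminal is nullable iff some alternative derives ε (directly, or every symbol in it is nullable)
Nullable: {A}


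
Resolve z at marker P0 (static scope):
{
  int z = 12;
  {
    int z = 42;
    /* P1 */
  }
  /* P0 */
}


z declared in the same block as P0
z = 12


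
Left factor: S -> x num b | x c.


Common prefix: 'x'
Factored: S -> x S', S' -> num b | c


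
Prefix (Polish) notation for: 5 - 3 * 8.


'*' binds tighter: tree is (- 5 (* 3 8))
Prefix: - 5 * 3 8


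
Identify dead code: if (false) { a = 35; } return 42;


condition is constant false, so the whole block is unreachable
Dead: 'if (false) { a = 35; }'


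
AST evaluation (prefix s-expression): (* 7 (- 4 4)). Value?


Evaluate inner: (- 4 4) = 0
Evaluate root: (* 7 0) = 0
Result: 0


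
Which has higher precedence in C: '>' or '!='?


'>' is relational (level 7); '!=' is equality (level 6)
Higher level binds tighter
'>' has higher precedence than '!='


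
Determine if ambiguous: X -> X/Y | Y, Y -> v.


precedence layered via separate nonterminal Y: deterministic
Unambiguous


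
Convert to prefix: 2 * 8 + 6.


left-to-right (same/higher precedence on left): tree is (+ (* 2 8) 6)
Prefix: + * 2 8 6


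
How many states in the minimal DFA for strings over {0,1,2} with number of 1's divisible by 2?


Track (count of 1) mod 2: states 0..1, accept at 0
Minimal DFA: 2 states


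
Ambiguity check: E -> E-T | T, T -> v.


precedence layered via separate nonterminal T: deterministic
Unambiguous


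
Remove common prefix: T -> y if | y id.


Common prefix: 'y'
Factored: T -> y T', T' -> if | id


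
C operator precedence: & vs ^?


'&' is bitwise AND (level 5); '^' is bitwise XOR (level 4)
Higher level binds tighter
'&' has higher precedence than '^'


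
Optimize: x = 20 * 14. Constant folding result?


20 * 14 = 280 at compile time
Optimized: x = 280


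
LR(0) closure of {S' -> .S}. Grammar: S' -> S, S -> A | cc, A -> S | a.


Start: S' -> .S
For each item with dot before a nonterminal B, add B -> .γ for every B-production
Closure: [S' -> .S, S -> .A, S -> .cc, A -> .S, A -> .a]


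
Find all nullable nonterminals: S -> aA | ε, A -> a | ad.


A nonterminal is nullable iff some alternative derives ε (directly, or every symbol in it is nullable)
Nullable: {S}


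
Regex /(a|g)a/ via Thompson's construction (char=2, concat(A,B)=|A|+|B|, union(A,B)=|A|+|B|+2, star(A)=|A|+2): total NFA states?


Syntax tree has 3 char leaf(s), 1 union(s), 0 star(s)
chars contribute 3×2 = 6; each union adds +2; each star adds +2
Total: 6 + 2 + 0 = 8 states


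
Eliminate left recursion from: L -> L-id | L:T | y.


Left-recursive alternatives: L-id, L:T; non-recursive: y
Introduce L': L -> yL', L' -> -idL' | :TL' | ε


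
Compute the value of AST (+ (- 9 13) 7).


Evaluate inner: (- 9 13) = -4
Evaluate root: (+ -4 7) = 3
Result: 3


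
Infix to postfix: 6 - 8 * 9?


* has higher precedence, evaluate 8*9 first
Postfix: 6 8 9 * -


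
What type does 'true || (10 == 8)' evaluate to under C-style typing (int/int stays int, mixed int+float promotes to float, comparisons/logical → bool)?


Operand types: bool || bool
Rule: logical operators take bool operands and yield bool
Result type: bool


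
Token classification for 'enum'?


Pattern: reserved word
Type: KEYWORD


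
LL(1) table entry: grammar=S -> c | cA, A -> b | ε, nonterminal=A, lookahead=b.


For [A, b]: 'b' ∈ FIRST(b)
Entry: A -> b


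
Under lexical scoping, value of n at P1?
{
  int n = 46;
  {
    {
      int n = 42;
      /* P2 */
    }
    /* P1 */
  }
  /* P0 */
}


P1's block does not declare n; resolves to the enclosing declaration at depth 0
n = 46


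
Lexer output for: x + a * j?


Scan left to right, longest-match per lexeme
Tokens: ID(x), OP(+), ID(a), OP(*), ID(j)


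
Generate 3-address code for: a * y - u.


Break into single-operator statements:
t1 = a * y
t2 = t1 - u


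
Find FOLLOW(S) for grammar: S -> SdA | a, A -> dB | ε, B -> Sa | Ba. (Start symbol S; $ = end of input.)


$ ∈ FOLLOW(S). For each A -> αBβ: add FIRST(β)\{ε} to FOLLOW(B); if β nullable, add FOLLOW(A).
FOLLOW(S) = {$, a, d}


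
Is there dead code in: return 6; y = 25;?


statement follows a return and is unreachable
Dead: 'y = 25'


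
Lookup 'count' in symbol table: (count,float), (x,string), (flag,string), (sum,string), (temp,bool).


Lookup 'count' → type float


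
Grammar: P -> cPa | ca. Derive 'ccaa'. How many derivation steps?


Derivation: P => cPa => ccaa
Steps: 2


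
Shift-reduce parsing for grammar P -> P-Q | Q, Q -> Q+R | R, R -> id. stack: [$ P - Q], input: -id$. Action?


handle 'P-Q' on top; lookahead ∈ FOLLOW(P) = {-, $}
Action: reduce (P -> P-Q)


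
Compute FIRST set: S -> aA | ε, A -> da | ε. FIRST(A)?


Per alternative of A: FIRST(da) = {d}; FIRST(ε) = {ε}
FIRST(A) = {d, ε}


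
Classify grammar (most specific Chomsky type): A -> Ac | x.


Left-linear: every RHS is a terminal or one nonterminal followed by a terminal
Classification: Type 3 (Regular)


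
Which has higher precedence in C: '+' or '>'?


'+' is additive (level 9); '>' is relational (level 7)
Higher level binds tighter
'+' has higher precedence than '>'


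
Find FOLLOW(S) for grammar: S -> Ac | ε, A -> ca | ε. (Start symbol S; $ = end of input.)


$ ∈ FOLLOW(S). For each A -> αBβ: add FIRST(β)\{ε} to FOLLOW(B); if β nullable, add FOLLOW(A).
FOLLOW(S) = {$}


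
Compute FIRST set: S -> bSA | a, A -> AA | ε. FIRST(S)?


Per alternative of S: FIRST(bSA) = {b}; FIRST(a) = {a}
FIRST(S) = {a, b}


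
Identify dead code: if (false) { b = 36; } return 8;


condition is constant false, so the whole block is unreachable
Dead: 'if (false) { b = 36; }'


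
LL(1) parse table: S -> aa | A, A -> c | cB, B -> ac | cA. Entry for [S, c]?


For [S, c]: 'c' ∈ FIRST(A)
Entry: S -> A


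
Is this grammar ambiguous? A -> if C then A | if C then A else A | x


dangling else: 'if C then if C then x else x' parses two ways
Ambiguous


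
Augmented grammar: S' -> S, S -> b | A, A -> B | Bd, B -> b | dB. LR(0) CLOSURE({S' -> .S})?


Start: S' -> .S
For each item with dot before a nonterminal B, add B -> .γ for every B-production
Closure: [S' -> .S, S -> .b, S -> .A, A -> .B, A -> .Bd, B -> .b, B -> .dB]


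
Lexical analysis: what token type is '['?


Pattern: delimiter/punctuation
Type: PUNCTUATION


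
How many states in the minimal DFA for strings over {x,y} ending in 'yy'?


Track the longest suffix of input matching a prefix of 'yy': 3 classes (prefixes of length 0..2)
Minimal DFA: 3 states


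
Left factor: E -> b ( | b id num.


Common prefix: 'b'
Factored: E -> b E', E' -> ( | id num


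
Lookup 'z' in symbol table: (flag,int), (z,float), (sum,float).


Lookup 'z' → type float


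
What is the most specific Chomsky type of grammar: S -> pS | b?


Right-linear: every RHS is a terminal or a terminal followed by one nonterminal
Classification: Type 3 (Regular)


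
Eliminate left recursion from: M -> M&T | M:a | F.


Left-recursive alternatives: M&T, M:a; non-recursive: F
Introduce M': M -> FM', M' -> &TM' | :aM' | ε


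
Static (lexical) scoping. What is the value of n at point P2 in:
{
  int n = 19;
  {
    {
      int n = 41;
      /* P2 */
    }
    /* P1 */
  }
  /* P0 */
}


n declared in the same block as P2
n = 41


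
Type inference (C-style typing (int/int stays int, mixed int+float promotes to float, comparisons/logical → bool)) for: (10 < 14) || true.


Operand types: bool || bool
Rule: logical operators take bool operands and yield bool
Result type: bool


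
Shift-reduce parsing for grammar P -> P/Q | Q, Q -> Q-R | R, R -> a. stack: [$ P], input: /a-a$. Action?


shift '/' to continue P -> P/Q
Action: shift


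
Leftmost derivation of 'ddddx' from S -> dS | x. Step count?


Derivation: S => dS => ddS => dddS => ddddS => ddddx
Steps: 5


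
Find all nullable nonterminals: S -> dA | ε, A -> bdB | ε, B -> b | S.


A nonterminal is nullable iff some alternative derives ε (directly, or every symbol in it is nullable)
Nullable: {A, B, S}


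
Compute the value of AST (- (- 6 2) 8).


Evaluate inner: (- 6 2) = 4
Evaluate root: (- 4 8) = -4
Result: -4


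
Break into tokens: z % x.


Scan left to right, longest-match per lexeme
Tokens: ID(z), OP(%), ID(x)


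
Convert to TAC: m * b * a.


Break into single-operator statements:
t1 = m * b
t2 = t1 * a


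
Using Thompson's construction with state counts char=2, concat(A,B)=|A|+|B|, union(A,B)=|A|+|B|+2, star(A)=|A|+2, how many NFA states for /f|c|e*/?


Syntax tree has 3 char leaf(s), 2 union(s), 1 star(s)
chars contribute 3×2 = 6; each union adds +2; each star adds +2
Total: 6 + 4 + 2 = 12 states


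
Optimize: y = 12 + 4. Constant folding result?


12 + 4 = 16 at compile time
Optimized: y = 16


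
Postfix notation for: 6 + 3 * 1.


* has higher precedence, evaluate 3*1 first
Postfix: 6 3 1 * +


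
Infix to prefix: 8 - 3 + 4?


left-to-right (same/higher precedence on left): tree is (+ (- 8 3) 4)
Prefix: + - 8 3 4


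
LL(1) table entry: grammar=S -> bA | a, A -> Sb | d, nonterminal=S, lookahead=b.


For [S, b]: 'b' ∈ FIRST(bA)
Entry: S -> bA


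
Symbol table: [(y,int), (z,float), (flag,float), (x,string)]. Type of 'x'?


Lookup 'x' → type string


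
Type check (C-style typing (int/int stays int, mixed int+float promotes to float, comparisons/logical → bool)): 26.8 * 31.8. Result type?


Operand types: float * float
Rule: mixed int/float promotes to float; int/int stays int
Result type: float


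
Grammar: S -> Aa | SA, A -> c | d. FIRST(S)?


Per alternative of S: FIRST(Aa) = {c, d}; FIRST(SA) = {c, d}
FIRST(S) = {c, d}


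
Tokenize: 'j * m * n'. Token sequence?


Scan left to right, longest-match per lexeme
Tokens: ID(j), OP(*), ID(m), OP(*), ID(n)


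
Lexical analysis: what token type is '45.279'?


Pattern: digits with a decimal point
Type: FLOAT_LITERAL


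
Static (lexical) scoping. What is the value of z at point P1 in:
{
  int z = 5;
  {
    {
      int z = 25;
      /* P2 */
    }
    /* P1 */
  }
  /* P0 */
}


P1's block does not declare z; resolves to the enclosing declaration at depth 0
z = 5


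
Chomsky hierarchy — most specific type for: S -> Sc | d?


Left-linear: every RHS is a terminal or one nonterminal followed by a terminal
Classification: Type 3 (Regular)


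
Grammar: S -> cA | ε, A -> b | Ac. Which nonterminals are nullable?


A nonterminal is nullable iff some alternative derives ε (directly, or every symbol in it is nullable)
Nullable: {S}


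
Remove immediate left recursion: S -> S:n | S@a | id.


Left-recursive alternatives: S:n, S@a; non-recursive: id
Introduce S': S -> idS', S' -> :nS' | @aS' | ε


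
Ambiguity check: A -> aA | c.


right-linear, alternatives start with distinct terminals 'a' vs 'c': unique leftmost derivation
Unambiguous


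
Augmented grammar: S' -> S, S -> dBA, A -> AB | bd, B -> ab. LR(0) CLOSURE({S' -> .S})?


Start: S' -> .S
For each item with dot before a nonterminal B, add B -> .γ for every B-production
Closure: [S' -> .S, S -> .dBA]


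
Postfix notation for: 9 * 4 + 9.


Left to right (same or higher precedence on left)
Postfix: 9 4 * 9 +


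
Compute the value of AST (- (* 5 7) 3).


Evaluate inner: (* 5 7) = 35
Evaluate root: (- 35 3) = 32
Result: 32


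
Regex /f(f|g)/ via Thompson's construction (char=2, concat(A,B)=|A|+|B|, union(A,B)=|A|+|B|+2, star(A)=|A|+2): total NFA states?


Syntax tree has 3 char leaf(s), 1 union(s), 0 star(s)
chars contribute 3×2 = 6; each union adds +2; each star adds +2
Total: 6 + 2 + 0 = 8 states


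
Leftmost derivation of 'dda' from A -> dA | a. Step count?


Derivation: A => dA => ddA => dda
Steps: 3


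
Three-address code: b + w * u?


Break into single-operator statements:
t1 = w * u
t2 = b + t1


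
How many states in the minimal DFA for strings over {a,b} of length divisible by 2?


Track length mod 2: states 0..1, accept at 0
Minimal DFA: 2 states


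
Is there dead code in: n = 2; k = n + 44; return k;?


n is read by k's definition; k is returned
No dead code


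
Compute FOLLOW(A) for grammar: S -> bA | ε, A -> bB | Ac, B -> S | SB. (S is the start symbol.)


$ ∈ FOLLOW(S). For each A -> αBβ: add FIRST(β)\{ε} to FOLLOW(B); if β nullable, add FOLLOW(A).
FOLLOW(A) = {$, b, c}


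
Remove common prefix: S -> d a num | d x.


Common prefix: 'd'
Factored: S -> d S', S' -> a num | x


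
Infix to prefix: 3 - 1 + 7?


left-to-right (same/higher precedence on left): tree is (+ (- 3 1) 7)
Prefix: + - 3 1 7


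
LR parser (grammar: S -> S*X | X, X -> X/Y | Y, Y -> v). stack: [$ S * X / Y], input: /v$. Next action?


handle 'X/Y' on top
Action: reduce (X -> X/Y)


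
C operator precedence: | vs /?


'/' is multiplicative (level 10); '|' is bitwise OR (level 3)
Higher level binds tighter
'/' has higher precedence than '|'


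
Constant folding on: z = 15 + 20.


15 + 20 = 35 at compile time
Optimized: z = 35


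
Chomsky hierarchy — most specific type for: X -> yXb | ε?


Single nonterminal LHS, but y^n b^n is not regular
Classification: Type 2 (Context-Free)


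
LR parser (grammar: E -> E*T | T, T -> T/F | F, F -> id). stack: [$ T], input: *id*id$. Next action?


lookahead ∉ {/} so T won't extend; reduce E -> T
Action: reduce (E -> T)


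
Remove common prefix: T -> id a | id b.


Common prefix: 'id'
Factored: T -> id T', T' -> a | b


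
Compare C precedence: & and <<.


'<<' is shift (level 8); '&' is bitwise AND (level 5)
Higher level binds tighter
'<<' has higher precedence than '&'


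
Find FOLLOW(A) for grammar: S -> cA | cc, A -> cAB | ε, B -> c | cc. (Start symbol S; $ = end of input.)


$ ∈ FOLLOW(S). For each A -> αBβ: add FIRST(β)\{ε} to FOLLOW(B); if β nullable, add FOLLOW(A).
FOLLOW(A) = {$, c}


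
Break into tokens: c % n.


Scan left to right, longest-match per lexeme
Tokens: ID(c), OP(%), ID(n)


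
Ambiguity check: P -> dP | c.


right-linear, alternatives start with distinct terminals 'd' vs 'c': unique leftmost derivation
Unambiguous


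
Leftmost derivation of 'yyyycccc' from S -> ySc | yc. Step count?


Derivation: S => ySc => yyScc => yyySccc => yyyycccc
Steps: 4


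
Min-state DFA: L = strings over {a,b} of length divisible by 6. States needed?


Track length mod 6: states 0..5, accept at 0
Minimal DFA: 6 states


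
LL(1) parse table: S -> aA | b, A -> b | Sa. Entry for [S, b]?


For [S, b]: 'b' ∈ FIRST(b)
Entry: S -> b


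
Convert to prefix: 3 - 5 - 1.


left-to-right (same/higher precedence on left): tree is (- (- 3 5) 1)
Prefix: - - 3 5 1


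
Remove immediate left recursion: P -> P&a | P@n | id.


Left-recursive alternatives: P&a, P@n; non-recursive: id
Introduce P': P -> idP', P' -> &aP' | @nP' | ε


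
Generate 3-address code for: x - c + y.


Break into single-operator statements:
t1 = x - c
t2 = t1 + y


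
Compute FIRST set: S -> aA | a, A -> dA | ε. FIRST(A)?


Per alternative of A: FIRST(dA) = {d}; FIRST(ε) = {ε}
FIRST(A) = {d, ε}


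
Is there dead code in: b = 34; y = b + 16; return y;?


b is read by y's definition; y is returned
No dead code


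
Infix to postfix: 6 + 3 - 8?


Left to right (same or higher precedence on left)
Postfix: 6 3 + 8 -


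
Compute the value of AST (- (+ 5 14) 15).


Evaluate inner: (+ 5 14) = 19
Evaluate root: (- 19 15) = 4
Result: 4


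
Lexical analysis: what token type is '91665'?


Pattern: digits only
Type: INTEGER_LITERAL


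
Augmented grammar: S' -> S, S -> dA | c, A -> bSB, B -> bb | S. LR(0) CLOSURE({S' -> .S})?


Start: S' -> .S
For each item with dot before a nonterminal B, add B -> .γ for every B-production
Closure: [S' -> .S, S -> .dA, S -> .c]


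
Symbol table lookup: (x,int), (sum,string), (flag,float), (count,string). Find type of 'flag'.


Lookup 'flag' → type float


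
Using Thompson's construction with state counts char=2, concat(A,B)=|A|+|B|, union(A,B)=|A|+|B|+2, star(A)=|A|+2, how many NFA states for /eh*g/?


Syntax tree has 3 char leaf(s), 0 union(s), 1 star(s)
chars contribute 3×2 = 6; each union adds +2; each star adds +2
Total: 6 + 0 + 2 = 8 states


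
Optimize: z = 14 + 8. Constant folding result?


14 + 8 = 22 at compile time
Optimized: z = 22


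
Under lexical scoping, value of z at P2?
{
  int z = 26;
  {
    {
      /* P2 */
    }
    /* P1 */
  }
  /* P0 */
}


P2's block does not declare z; resolves to the enclosing declaration at depth 0
z = 26


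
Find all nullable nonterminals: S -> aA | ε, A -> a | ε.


A nonterminal is nullable iff some alternative derives ε (directly, or every symbol in it is nullable)
Nullable: {A, S}


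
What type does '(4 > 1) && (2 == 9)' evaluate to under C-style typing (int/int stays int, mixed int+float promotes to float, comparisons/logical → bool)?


Operand types: bool && bool
Rule: logical operators take bool operands and yield bool
Result type: bool


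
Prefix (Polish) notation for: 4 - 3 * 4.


'*' binds tighter: tree is (- 4 (* 3 4))
Prefix: - 4 * 3 4


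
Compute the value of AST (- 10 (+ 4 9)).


Evaluate inner: (+ 4 9) = 13
Evaluate root: (- 10 13) = -3
Result: -3


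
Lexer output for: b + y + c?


Scan left to right, longest-match per lexeme
Tokens: ID(b), OP(+), ID(y), OP(+), ID(c)


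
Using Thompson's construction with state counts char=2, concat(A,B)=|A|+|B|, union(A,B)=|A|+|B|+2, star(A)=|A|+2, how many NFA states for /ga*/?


Syntax tree has 2 char leaf(s), 0 union(s), 1 star(s)
chars contribute 2×2 = 4; each union adds +2; each star adds +2
Total: 4 + 0 + 2 = 6 states


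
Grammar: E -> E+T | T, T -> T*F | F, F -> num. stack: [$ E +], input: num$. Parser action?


no handle ('E+' is not any RHS); shift 'num'
Action: shift


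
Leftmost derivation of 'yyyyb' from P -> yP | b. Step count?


Derivation: P => yP => yyP => yyyP => yyyyP => yyyyb
Steps: 5


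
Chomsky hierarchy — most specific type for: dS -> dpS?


LHS has context (more than one symbol) and |LHS| ≤ |RHS|
Classification: Type 1 (Context-Sensitive)


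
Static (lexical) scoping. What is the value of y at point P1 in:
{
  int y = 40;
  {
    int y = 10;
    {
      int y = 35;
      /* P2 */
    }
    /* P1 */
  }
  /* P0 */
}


y declared in the same block as P1
y = 10


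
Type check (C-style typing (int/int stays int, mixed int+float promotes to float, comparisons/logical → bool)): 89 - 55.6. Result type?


Operand types: int - float
Rule: mixed int/float promotes to float; int/int stays int
Result type: float


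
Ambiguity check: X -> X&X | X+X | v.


'v&v+v' has two parse trees (no precedence encoded between & and +)
Ambiguous


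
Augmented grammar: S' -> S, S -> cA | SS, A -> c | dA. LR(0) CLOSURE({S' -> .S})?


Start: S' -> .S
For each item with dot before a nonterminal B, add B -> .γ for every B-production
Closure: [S' -> .S, S -> .cA, S -> .SS]


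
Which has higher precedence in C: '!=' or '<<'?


'<<' is shift (level 8); '!=' is equality (level 6)
Higher level binds tighter
'<<' has higher precedence than '!='


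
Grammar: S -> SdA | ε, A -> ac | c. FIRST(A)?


Per alternative of A: FIRST(ac) = {a}; FIRST(c) = {c}
FIRST(A) = {a, c}


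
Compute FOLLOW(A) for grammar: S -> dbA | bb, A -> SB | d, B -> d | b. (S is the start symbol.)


$ ∈ FOLLOW(S). For each A -> αBβ: add FIRST(β)\{ε} to FOLLOW(B); if β nullable, add FOLLOW(A).
FOLLOW(A) = {$, b, d}


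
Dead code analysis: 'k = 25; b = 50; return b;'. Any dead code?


k is assigned but never read
Dead: 'k = 25'


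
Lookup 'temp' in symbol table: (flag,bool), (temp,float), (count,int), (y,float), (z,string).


Lookup 'temp' → type float


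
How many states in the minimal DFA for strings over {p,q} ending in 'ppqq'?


Track the longest suffix of input matching a prefix of 'ppqq': 5 classes (prefixes of length 0..4)
Minimal DFA: 5 states


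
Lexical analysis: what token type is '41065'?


Pattern: digits only
Type: INTEGER_LITERAL


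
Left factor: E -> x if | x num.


Common prefix: 'x'
Factored: E -> x E', E' -> if | num


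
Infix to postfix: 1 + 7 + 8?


Left to right (same or higher precedence on left)
Postfix: 1 7 + 8 +


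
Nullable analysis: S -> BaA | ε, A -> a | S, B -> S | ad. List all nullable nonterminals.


A nonterminal is nullable iff some alternative derives ε (directly, or every symbol in it is nullable)
Nullable: {A, B, S}


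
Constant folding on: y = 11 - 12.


11 - 12 = -1 at compile time
Optimized: y = -1


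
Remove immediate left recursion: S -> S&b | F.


Left-recursive alternatives: S&b; non-recursive: F
Introduce S': S -> FS', S' -> &bS' | ε


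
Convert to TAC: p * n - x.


Break into single-operator statements:
t1 = p * n
t2 = t1 - x


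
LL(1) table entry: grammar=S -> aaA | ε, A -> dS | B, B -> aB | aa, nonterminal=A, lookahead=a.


For [A, a]: 'a' ∈ FIRST(B)
Entry: A -> B


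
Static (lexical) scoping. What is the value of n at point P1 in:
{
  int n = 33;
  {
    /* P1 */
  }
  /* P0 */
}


P1's block does not declare n; resolves to the enclosing declaration at depth 0
n = 33


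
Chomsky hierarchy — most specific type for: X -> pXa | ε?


Single nonterminal LHS, but p^n a^n is not regular
Classification: Type 2 (Context-Free)


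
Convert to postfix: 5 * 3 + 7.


Left to right (same or higher precedence on left)
Postfix: 5 3 * 7 +


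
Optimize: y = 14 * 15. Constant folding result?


14 * 15 = 210 at compile time
Optimized: y = 210


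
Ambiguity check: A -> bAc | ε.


balanced b^n…c^n: each string has a unique parse
Unambiguous


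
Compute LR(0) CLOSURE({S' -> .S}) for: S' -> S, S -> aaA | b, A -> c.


Start: S' -> .S
For each item with dot before a nonterminal B, add B -> .γ for every B-production
Closure: [S' -> .S, S -> .aaA, S -> .b]


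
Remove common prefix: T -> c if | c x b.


Common prefix: 'c'
Factored: T -> c T', T' -> if | x b


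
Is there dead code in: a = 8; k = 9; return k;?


a is assigned but never read
Dead: 'a = 8'


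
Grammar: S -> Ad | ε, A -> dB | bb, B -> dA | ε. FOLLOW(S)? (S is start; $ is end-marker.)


$ ∈ FOLLOW(S). For each A -> αBβ: add FIRST(β)\{ε} to FOLLOW(B); if β nullable, add FOLLOW(A).
FOLLOW(S) = {$}


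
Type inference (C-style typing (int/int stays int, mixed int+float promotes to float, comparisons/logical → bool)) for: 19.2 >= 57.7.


Operand types: float >= float
Rule: comparison yields bool
Result type: bool


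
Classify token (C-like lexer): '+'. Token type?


Pattern: operator symbol
Type: OPERATOR


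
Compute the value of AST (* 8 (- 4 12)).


Evaluate inner: (- 4 12) = -8
Evaluate root: (* 8 -8) = -64
Result: -64


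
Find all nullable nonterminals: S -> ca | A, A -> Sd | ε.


A nonterminal is nullable iff some alternative derives ε (directly, or every symbol in it is nullable)
Nullable: {A, S}


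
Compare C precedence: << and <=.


'<<' is shift (level 8); '<=' is relational (level 7)
Higher level binds tighter
'<<' has higher precedence than '<='


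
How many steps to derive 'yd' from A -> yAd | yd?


Derivation: A => yd
Steps: 1


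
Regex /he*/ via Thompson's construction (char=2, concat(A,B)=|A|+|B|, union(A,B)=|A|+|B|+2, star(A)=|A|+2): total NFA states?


Syntax tree has 2 char leaf(s), 0 union(s), 1 star(s)
chars contribute 2×2 = 4; each union adds +2; each star adds +2
Total: 4 + 0 + 2 = 6 states


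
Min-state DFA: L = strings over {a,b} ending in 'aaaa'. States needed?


Track the longest suffix of input matching a prefix of 'aaaa': 5 classes (prefixes of length 0..4)
Minimal DFA: 5 states


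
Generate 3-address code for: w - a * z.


Break into single-operator statements:
t1 = a * z
t2 = w - t1


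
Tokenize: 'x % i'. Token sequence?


Scan left to right, longest-match per lexeme
Tokens: ID(x), OP(%), ID(i)


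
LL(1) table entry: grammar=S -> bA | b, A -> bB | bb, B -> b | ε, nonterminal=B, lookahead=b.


For [B, b]: 'b' ∈ FIRST(b)
Entry: B -> b


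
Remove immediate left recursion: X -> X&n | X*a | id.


Left-recursive alternatives: X&n, X*a; non-recursive: id
Introduce X': X -> idX', X' -> &nX' | *aX' | ε


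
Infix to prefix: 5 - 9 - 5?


left-to-right (same/higher precedence on left): tree is (- (- 5 9) 5)
Prefix: - - 5 9 5


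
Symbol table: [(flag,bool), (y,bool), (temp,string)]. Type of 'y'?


Lookup 'y' → type bool


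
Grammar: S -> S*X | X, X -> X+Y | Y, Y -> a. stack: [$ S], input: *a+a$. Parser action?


shift '*' to continue S -> S*X
Action: shift


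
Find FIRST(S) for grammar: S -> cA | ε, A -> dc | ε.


Per alternative of S: FIRST(cA) = {c}; FIRST(ε) = {ε}
FIRST(S) = {c, ε}


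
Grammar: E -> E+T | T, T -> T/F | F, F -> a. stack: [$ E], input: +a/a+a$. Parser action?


shift '+' to continue E -> E+T
Action: shift


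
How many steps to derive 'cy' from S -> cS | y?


Derivation: S => cS => cy
Steps: 2


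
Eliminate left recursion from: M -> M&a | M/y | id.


Left-recursive alternatives: M&a, M/y; non-recursive: id
Introduce M': M -> idM', M' -> &aM' | /yM' | ε


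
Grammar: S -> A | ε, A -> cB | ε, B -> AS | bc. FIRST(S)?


Per alternative of S: FIRST(A) = {c, ε}; FIRST(ε) = {ε}
FIRST(S) = {c, ε}
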